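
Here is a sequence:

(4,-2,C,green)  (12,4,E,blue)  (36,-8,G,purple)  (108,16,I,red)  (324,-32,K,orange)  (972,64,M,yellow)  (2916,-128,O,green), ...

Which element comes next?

(8748,256,Q,blue)

First entry — ×3 each step: 4, 12, 36, 108, 324, 972, 2916 → 8748.
Second entry: -2, 4, -8, 16, -32, 64, -128 → 256 (×(-2) each step).
Letter: C, E, G, I, K, M, O → Q (letters move forward 2 places in the alphabet).
For the colour, repeats green → blue → purple → red → orange → yellow: green, blue, purple, red, orange, yellow, green → blue.
Putting it together: (8748,256,Q,blue).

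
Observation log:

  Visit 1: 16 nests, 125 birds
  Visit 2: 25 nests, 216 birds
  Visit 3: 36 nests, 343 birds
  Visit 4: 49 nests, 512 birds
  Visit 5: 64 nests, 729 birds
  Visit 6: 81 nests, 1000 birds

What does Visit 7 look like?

Nests: perfect squares: 4², 5², 6², …, so 16, 25, 36, 49, 64, 81 → 100.
For the birds, perfect cubes: 5³, 6³, 7³, …: 125, 216, 343, 512, 729, 1000 → 1331.
Putting it together: 100 nests, 1331 birds.

100 nests, 1331 birds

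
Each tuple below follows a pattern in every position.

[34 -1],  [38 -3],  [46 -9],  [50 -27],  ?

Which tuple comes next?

[58 -81]

First coordinate — alternating steps +4, +8, +4, +8, …: 34, 38, 46, 50 → 58.
Second coordinate: -1, -3, -9, -27 → -81 (×3 each step).
So the next tuple is [58 -81].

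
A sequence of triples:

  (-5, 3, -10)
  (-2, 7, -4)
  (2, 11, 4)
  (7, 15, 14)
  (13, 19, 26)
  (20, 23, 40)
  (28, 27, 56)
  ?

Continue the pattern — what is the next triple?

First slot: differences are 3, 4, 5, … (increasing by 1 each time), so -5, -2, 2, 7, 13, 20, 28 → 37.
Second slot: 3, 7, 11, 15, 19, 23, 27 → 31 (+4 each step).
Third slot: always 2 × the first slot, so -10, -4, 4, 14, 26, 40, 56 → 74.
Putting it together: (37, 31, 74).

(37, 31, 74)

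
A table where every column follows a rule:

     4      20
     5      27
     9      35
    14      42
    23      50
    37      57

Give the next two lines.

60  65; 97  72

First component: 4, 5, 9, 14, 23, 37 → 60 → 97 (each term is the sum of the two before it).
Second component: 20, 27, 35, 42, 50, 57 → 65 → 72 (alternating steps +7, +8, +7, +8, …).
Putting the parts together: 60  65 and then 97  72.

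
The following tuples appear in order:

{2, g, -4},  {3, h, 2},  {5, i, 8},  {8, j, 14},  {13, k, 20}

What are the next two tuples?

{21, l, 26}, {34, m, 32}

For the first part, each term is the sum of the two before it: 2, 3, 5, 8, 13 → 21 → 34.
Letter — letters move forward 1 place in the alphabet: g, h, i, j, k → l → m.
Third part goes -4, 2, 8, 14, 20 → 26 → 32 (+6 each step).
Putting the parts together: {21, l, 26} and then {34, m, 32}.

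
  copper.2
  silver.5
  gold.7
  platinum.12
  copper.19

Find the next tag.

Metal: copper, silver, gold, platinum, copper → silver (repeats copper → silver → gold → platinum).
Second component goes 2, 5, 7, 12, 19 → 31 (each term is the sum of the two before it).
Putting it together: silver.31.

silver.31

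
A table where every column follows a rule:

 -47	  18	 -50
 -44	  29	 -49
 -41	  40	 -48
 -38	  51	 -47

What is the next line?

First component: +3 each step; -47, -44, -41, -38 → -35.
Second component: +11 each step; 18, 29, 40, 51 → 62.
Third component — +1 each step: -50, -49, -48, -47 → -46.
So the next line is -35  62  -46.

-35  62  -46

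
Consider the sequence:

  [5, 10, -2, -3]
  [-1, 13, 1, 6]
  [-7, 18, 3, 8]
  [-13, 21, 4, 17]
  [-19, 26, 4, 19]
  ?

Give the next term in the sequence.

[-25, 29, 3, 28]

First entry: 5, -1, -7, -13, -19 → -25 (−6 each step).
Second entry goes 10, 13, 18, 21, 26 → 29 (alternating steps +3, +5, +3, +5, …).
Third entry: differences are 3, 2, 1, … (decreasing by 1 each time); -2, 1, 3, 4, 4 → 3.
Fourth entry: alternating steps +9, +2, +9, +2, …, so -3, 6, 8, 17, 19 → 28.
Combining the parts gives [-25, 29, 3, 28].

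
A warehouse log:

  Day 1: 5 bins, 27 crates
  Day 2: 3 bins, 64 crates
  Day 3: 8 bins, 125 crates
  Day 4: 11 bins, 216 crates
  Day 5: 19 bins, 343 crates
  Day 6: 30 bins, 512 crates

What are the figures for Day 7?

49 bins, 729 crates

Bins: each term is the sum of the two before it; 5, 3, 8, 11, 19, 30 → 49.
Crates: perfect cubes: 3³, 4³, 5³, …, so 27, 64, 125, 216, 343, 512 → 729.
Combining the parts gives 49 bins, 729 crates.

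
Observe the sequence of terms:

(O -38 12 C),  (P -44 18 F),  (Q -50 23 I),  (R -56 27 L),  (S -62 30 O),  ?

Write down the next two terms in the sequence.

(T -68 32 R), (U -74 33 U)

For the first letter, letters move forward 1 place in the alphabet: O, P, Q, R, S → T → U.
Second slot: -38, -44, -50, -56, -62 → -68 → -74 (−6 each step).
Third slot — differences are 6, 5, 4, … (decreasing by 1 each time): 12, 18, 23, 27, 30 → 32 → 33.
For the second letter, letters move forward 3 places in the alphabet: C, F, I, L, O → R → U.
So the next two terms are (T -68 32 R) and (U -74 33 U).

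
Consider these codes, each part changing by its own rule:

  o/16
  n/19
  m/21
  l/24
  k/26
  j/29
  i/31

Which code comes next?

Letter: letters move back 1 place in the alphabet, so o, n, m, l, k, j, i → h.
Second component: alternating steps +3, +2, +3, +2, …; 16, 19, 21, 24, 26, 29, 31 → 34.
So the next code is h/34.

h/34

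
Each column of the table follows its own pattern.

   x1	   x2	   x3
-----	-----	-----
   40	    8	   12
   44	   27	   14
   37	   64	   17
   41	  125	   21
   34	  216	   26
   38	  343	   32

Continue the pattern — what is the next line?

31  512  39

Column x1: alternating steps +4, −7, +4, −7, …, so 40, 44, 37, 41, 34, 38 → 31.
Column x2: perfect cubes: 2³, 3³, 4³, …; 8, 27, 64, 125, 216, 343 → 512.
For the column x3, differences are 2, 3, 4, … (increasing by 1 each time): 12, 14, 17, 21, 26, 32 → 39.
Putting it together: 31  512  39.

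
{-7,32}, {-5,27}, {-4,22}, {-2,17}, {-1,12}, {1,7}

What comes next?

{2,2}

First slot: alternating steps +2, +1, +2, +1, …, so -7, -5, -4, -2, -1, 1 → 2.
Second slot: 32, 27, 22, 17, 12, 7 → 2 (−5 each step).
Putting it together: {2,2}.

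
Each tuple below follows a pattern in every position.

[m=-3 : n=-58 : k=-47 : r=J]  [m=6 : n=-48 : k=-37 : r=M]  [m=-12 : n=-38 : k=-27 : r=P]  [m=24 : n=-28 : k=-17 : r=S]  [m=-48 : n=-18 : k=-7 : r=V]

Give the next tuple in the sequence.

[m=96 : n=-8 : k=3 : r=Y]

For the m, ×(-2) each step: -3, 6, -12, 24, -48 → 96.
N: -58, -48, -38, -28, -18 → -8 (+10 each step).
K: always 11 more than the n; -47, -37, -27, -17, -7 → 3.
R — letters move forward 3 places in the alphabet: J, M, P, S, V → Y.
Putting it together: [m=96 : n=-8 : k=3 : r=Y].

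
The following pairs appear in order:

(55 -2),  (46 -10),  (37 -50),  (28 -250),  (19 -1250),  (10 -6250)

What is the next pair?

First value: −9 each step; 55, 46, 37, 28, 19, 10 → 1.
Second value: ×5 each step; -2, -10, -50, -250, -1250, -6250 → -31250.
Combining the parts gives (1 -31250).

(1 -31250)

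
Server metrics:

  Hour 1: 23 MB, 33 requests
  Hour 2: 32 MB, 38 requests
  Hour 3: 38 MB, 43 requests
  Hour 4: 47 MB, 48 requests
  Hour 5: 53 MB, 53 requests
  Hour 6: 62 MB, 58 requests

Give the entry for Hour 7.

68 MB, 63 requests

MB: alternating steps +9, +6, +9, +6, …; 23, 32, 38, 47, 53, 62 → 68.
For the requests, +5 each step: 33, 38, 43, 48, 53, 58 → 63.
So the next line is 68 MB, 63 requests.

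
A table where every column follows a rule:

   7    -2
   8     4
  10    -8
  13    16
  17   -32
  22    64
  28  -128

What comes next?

35  256

First component: differences are 1, 2, 3, … (increasing by 1 each time); 7, 8, 10, 13, 17, 22, 28 → 35.
For the second component, ×(-2) each step: -2, 4, -8, 16, -32, 64, -128 → 256.
Putting it together: 35  256.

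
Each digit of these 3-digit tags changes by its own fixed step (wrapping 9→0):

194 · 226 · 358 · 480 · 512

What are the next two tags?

644, 776

First digit: 1, 2, 3, 4, 5 → 6 → 7 (+1 each step, mod 10).
Second digit goes 9, 2, 5, 8, 1 → 4 → 7 (+3 each step, mod 10).
Third digit: 4, 6, 8, 0, 2 → 4 → 6 (+2 each step, mod 10).
Putting the parts together: 644 and then 776.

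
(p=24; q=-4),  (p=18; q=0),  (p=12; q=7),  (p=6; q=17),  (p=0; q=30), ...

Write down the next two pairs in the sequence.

(p=-6; q=46), (p=-12; q=65)

For the p, −6 each step: 24, 18, 12, 6, 0 → -6 → -12.
Q: -4, 0, 7, 17, 30 → 46 → 65 (differences are 4, 7, 10, … (increasing by 3 each time)).
So the next two pairs are (p=-6; q=46) and (p=-12; q=65).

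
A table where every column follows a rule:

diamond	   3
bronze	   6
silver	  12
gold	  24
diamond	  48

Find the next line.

Rank: repeats diamond → bronze → silver → gold, so diamond, bronze, silver, gold, diamond → bronze.
Second component: ×2 each step; 3, 6, 12, 24, 48 → 96.
So the next line is bronze  96.

bronze  96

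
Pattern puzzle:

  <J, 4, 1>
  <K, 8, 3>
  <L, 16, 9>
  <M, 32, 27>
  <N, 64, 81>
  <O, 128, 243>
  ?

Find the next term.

Letter goes J, K, L, M, N, O → P (letters move forward 1 place in the alphabet).
Second value goes 4, 8, 16, 32, 64, 128 → 256 (×2 each step).
Third value goes 1, 3, 9, 27, 81, 243 → 729 (×3 each step).
Combining the parts gives <P, 256, 729>.

<P, 256, 729>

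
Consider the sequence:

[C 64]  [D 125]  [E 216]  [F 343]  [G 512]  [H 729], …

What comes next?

[I 1000]

Letter — letters move forward 1 place in the alphabet: C, D, E, F, G, H → I.
For the second coordinate, perfect cubes: 4³, 5³, 6³, …: 64, 125, 216, 343, 512, 729 → 1000.
So the next term is [I 1000].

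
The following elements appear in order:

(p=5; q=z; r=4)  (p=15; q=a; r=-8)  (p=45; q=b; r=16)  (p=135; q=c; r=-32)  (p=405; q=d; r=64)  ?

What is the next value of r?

-128

R — ×(-2) each step: 4, -8, 16, -32, 64 → -128.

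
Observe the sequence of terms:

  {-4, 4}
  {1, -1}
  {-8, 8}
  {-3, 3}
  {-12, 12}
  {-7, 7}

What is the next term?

First component — alternating steps +5, −9, +5, −9, …: -4, 1, -8, -3, -12, -7 → -16.
For the second component, always the negative of the first component: 4, -1, 8, 3, 12, 7 → 16.
Combining the parts gives {-16, 16}.

{-16, 16}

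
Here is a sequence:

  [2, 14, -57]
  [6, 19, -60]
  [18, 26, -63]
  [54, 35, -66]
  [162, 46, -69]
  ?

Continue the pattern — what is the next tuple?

[486, 59, -72]

First entry: ×3 each step, so 2, 6, 18, 54, 162 → 486.
Second entry: differences are 5, 7, 9, … (increasing by 2 each time); 14, 19, 26, 35, 46 → 59.
Third entry goes -57, -60, -63, -66, -69 → -72 (−3 each step).
So the next tuple is [486, 59, -72].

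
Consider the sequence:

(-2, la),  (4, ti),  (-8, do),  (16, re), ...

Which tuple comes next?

First coordinate: ×(-2) each step, so -2, 4, -8, 16 → -32.
Note: runs through the solfège scale do→ti; la, ti, do, re → mi.
Combining the parts gives (-32, mi).

(-32, mi)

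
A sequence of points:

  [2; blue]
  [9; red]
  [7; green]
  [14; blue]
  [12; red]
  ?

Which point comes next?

[19; green]

First slot goes 2, 9, 7, 14, 12 → 19 (alternating steps +7, −2, +7, −2, …).
Colour: blue, red, green, blue, red → green (repeats blue → red → green).
So the next point is [19; green].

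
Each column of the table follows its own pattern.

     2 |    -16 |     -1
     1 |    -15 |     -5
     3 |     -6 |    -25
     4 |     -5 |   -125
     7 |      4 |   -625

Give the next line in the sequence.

11  5  -3125

First component: each term is the sum of the two before it, so 2, 1, 3, 4, 7 → 11.
Second component: -16, -15, -6, -5, 4 → 5 (alternating steps +1, +9, +1, +9, …).
Third component: -1, -5, -25, -125, -625 → -3125 (×5 each step).
So the next line is 11  5  -3125.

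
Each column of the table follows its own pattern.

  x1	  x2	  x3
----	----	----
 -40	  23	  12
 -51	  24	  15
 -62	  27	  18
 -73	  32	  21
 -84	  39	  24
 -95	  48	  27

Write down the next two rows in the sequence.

-106  59  30; -117  72  33

Column x1 goes -40, -51, -62, -73, -84, -95 → -106 → -117 (−11 each step).
Column x2 goes 23, 24, 27, 32, 39, 48 → 59 → 72 (differences are 1, 3, 5, … (increasing by 2 each time)).
For the column x3, +3 each step: 12, 15, 18, 21, 24, 27 → 30 → 33.
So the next two rows are -106  59  30 and -117  72  33.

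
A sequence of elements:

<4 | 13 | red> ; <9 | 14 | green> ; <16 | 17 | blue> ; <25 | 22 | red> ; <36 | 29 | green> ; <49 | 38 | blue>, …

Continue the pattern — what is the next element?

First entry: perfect squares: 2², 3², 4², …; 4, 9, 16, 25, 36, 49 → 64.
Second entry: differences are 1, 3, 5, … (increasing by 2 each time), so 13, 14, 17, 22, 29, 38 → 49.
Colour: red, green, blue, red, green, blue → red (repeats red → green → blue).
Combining the parts gives <64 | 49 | red>.

<64 | 49 | red>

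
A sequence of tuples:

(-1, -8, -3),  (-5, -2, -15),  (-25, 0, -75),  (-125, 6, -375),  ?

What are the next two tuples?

(-625, 8, -1875), (-3125, 14, -9375)

First component: ×5 each step, so -1, -5, -25, -125 → -625 → -3125.
For the second component, alternating steps +6, +2, +6, +2, …: -8, -2, 0, 6 → 8 → 14.
Third component: always 3 × the first component; -3, -15, -75, -375 → -1875 → -9375.
Putting the parts together: (-625, 8, -1875) and then (-3125, 14, -9375).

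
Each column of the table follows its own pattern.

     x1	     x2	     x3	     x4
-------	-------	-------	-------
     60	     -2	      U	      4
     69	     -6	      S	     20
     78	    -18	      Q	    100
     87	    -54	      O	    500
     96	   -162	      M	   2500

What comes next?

For the column x1, +9 each step: 60, 69, 78, 87, 96 → 105.
Column x2: ×3 each step, so -2, -6, -18, -54, -162 → -486.
Column x3: letters move back 2 places in the alphabet, so U, S, Q, O, M → K.
Column x4 — ×5 each step: 4, 20, 100, 500, 2500 → 12500.
Putting it together: 105  -486  K  12500.

105  -486  K  12500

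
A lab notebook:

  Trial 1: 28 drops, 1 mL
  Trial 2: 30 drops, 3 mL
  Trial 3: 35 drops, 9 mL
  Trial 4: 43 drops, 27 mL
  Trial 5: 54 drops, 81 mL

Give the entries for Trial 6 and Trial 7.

68 drops, 243 mL; 85 drops, 729 mL

Drops: 28, 30, 35, 43, 54 → 68 → 85 (differences are 2, 5, 8, … (increasing by 3 each time)).
For the mL, ×3 each step: 1, 3, 9, 27, 81 → 243 → 729.
Putting the parts together: 68 drops, 243 mL and then 85 drops, 729 mL.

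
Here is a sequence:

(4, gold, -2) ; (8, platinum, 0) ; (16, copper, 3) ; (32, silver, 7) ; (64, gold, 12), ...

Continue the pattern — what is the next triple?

First part: 4, 8, 16, 32, 64 → 128 (×2 each step).
Metal: repeats gold → platinum → copper → silver, so gold, platinum, copper, silver, gold → platinum.
Third part: differences are 2, 3, 4, … (increasing by 1 each time), so -2, 0, 3, 7, 12 → 18.
Combining the parts gives (128, platinum, 18).

(128, platinum, 18)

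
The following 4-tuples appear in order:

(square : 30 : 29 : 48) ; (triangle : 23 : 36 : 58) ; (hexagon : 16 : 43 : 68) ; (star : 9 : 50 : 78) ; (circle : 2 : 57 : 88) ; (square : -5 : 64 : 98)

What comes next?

(triangle : -12 : 71 : 108)

Shape: repeats square → triangle → hexagon → star → circle; square, triangle, hexagon, star, circle, square → triangle.
Second value goes 30, 23, 16, 9, 2, -5 → -12 (−7 each step).
Third value: +7 each step; 29, 36, 43, 50, 57, 64 → 71.
Fourth value — +10 each step: 48, 58, 68, 78, 88, 98 → 108.
Putting it together: (triangle : -12 : 71 : 108).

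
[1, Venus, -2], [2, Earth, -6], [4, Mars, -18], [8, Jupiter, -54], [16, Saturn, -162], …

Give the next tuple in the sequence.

First part goes 1, 2, 4, 8, 16 → 32 (×2 each step).
For the planet, runs through the planets Mercury→Neptune: Venus, Earth, Mars, Jupiter, Saturn → Uranus.
Third part goes -2, -6, -18, -54, -162 → -486 (×3 each step).
Putting it together: [32, Uranus, -486].

[32, Uranus, -486]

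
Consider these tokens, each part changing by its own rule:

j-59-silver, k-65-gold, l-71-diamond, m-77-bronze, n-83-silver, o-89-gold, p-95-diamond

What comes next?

q-101-bronze

Letter: letters move forward 1 place in the alphabet, so j, k, l, m, n, o, p → q.
Second component: +6 each step; 59, 65, 71, 77, 83, 89, 95 → 101.
Rank: repeats silver → gold → diamond → bronze, so silver, gold, diamond, bronze, silver, gold, diamond → bronze.
So the next token is q-101-bronze.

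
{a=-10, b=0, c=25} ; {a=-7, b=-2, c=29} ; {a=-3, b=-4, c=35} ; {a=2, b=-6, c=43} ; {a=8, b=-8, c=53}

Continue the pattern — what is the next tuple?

A: differences are 3, 4, 5, … (increasing by 1 each time); -10, -7, -3, 2, 8 → 15.
B goes 0, -2, -4, -6, -8 → -10 (−2 each step).
C — differences are 4, 6, 8, … (increasing by 2 each time): 25, 29, 35, 43, 53 → 65.
So the next tuple is {a=15, b=-10, c=65}.

{a=15, b=-10, c=65}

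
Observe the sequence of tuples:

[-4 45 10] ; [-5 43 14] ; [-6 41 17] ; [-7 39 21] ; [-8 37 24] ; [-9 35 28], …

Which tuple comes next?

First coordinate goes -4, -5, -6, -7, -8, -9 → -10 (−1 each step).
Second coordinate: −2 each step; 45, 43, 41, 39, 37, 35 → 33.
Third coordinate: 10, 14, 17, 21, 24, 28 → 31 (alternating steps +4, +3, +4, +3, …).
So the next tuple is [-10 33 31].

[-10 33 31]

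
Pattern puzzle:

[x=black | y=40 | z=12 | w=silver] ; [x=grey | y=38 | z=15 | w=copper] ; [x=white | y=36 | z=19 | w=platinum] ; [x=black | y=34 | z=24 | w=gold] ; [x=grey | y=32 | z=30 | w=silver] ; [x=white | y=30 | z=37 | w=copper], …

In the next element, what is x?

X goes black, grey, white, black, grey, white → black (repeats black → grey → white).

black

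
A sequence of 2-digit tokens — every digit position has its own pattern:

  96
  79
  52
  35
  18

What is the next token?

First digit: 9, 7, 5, 3, 1 → 9 (−2 each step, mod 10).
Second digit: +3 each step, mod 10, so 6, 9, 2, 5, 8 → 1.
Combining the parts gives 91.

91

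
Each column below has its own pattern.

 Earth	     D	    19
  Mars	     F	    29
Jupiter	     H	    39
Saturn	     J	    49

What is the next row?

Uranus  L  59

For the planet, runs through the planets Mercury→Neptune: Earth, Mars, Jupiter, Saturn → Uranus.
Letter goes D, F, H, J → L (letters move forward 2 places in the alphabet).
Third component goes 19, 29, 39, 49 → 59 (+10 each step).
Putting it together: Uranus  L  59.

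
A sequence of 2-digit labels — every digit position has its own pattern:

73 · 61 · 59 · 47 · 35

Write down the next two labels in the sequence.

23 then 11

For the first digit, −1 each step, mod 10: 7, 6, 5, 4, 3 → 2 → 1.
Second digit: −2 each step, mod 10, so 3, 1, 9, 7, 5 → 3 → 1.
So the next two labels are 23 and 11.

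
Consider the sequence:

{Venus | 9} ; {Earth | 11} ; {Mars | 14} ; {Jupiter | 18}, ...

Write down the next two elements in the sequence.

Planet goes Venus, Earth, Mars, Jupiter → Saturn → Uranus (runs through the planets Mercury→Neptune).
For the second part, differences are 2, 3, 4, … (increasing by 1 each time): 9, 11, 14, 18 → 23 → 29.
So the next two elements are {Saturn | 23} and {Uranus | 29}.

{Saturn | 23}, {Uranus | 29}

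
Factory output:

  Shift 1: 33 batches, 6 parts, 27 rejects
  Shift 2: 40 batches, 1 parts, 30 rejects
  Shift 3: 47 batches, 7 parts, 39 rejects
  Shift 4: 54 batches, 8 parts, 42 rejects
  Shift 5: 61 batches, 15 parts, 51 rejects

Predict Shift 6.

68 batches, 23 parts, 54 rejects

Batches — +7 each step: 33, 40, 47, 54, 61 → 68.
Parts: 6, 1, 7, 8, 15 → 23 (each term is the sum of the two before it).
Rejects — alternating steps +3, +9, +3, +9, …: 27, 30, 39, 42, 51 → 54.
So the next line is 68 batches, 23 parts, 54 rejects.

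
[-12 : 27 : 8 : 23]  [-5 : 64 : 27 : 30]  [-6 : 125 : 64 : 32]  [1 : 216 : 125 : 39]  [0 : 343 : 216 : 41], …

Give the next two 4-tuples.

For the first slot, alternating steps +7, −1, +7, −1, …: -12, -5, -6, 1, 0 → 7 → 6.
Second slot goes 27, 64, 125, 216, 343 → 512 → 729 (perfect cubes: 3³, 4³, 5³, …).
Third slot goes 8, 27, 64, 125, 216 → 343 → 512 (perfect cubes: 2³, 3³, 4³, …).
Fourth slot — alternating steps +7, +2, +7, +2, …: 23, 30, 32, 39, 41 → 48 → 50.
So the next two 4-tuples are [7 : 512 : 343 : 48] and [6 : 729 : 512 : 50].

[7 : 512 : 343 : 48], [6 : 729 : 512 : 50]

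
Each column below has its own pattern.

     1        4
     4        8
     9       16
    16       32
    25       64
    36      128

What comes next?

For the first component, perfect squares: 1², 2², 3², …: 1, 4, 9, 16, 25, 36 → 49.
Second component goes 4, 8, 16, 32, 64, 128 → 256 (×2 each step).
Combining the parts gives 49  256.

49  256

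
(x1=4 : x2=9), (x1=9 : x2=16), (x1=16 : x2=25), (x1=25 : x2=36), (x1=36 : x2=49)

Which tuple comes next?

(x1=49 : x2=64)

X1: perfect squares: 2², 3², 4², …, so 4, 9, 16, 25, 36 → 49.
X2: perfect squares: 3², 4², 5², …, so 9, 16, 25, 36, 49 → 64.
So the next tuple is (x1=49 : x2=64).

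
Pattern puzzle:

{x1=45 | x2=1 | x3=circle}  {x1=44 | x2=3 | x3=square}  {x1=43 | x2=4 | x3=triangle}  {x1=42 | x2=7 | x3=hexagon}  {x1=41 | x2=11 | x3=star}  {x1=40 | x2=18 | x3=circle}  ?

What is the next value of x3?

X1: −1 each step, so 45, 44, 43, 42, 41, 40 → 39.
X2: each term is the sum of the two before it, so 1, 3, 4, 7, 11, 18 → 29.
X3: repeats circle → square → triangle → hexagon → star, so circle, square, triangle, hexagon, star, circle → square.

square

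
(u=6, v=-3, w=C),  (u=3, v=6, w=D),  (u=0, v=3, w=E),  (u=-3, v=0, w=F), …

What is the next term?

(u=-6, v=-3, w=G)

U: 6, 3, 0, -3 → -6 (−3 each step).
For the v, always the previous value of the u: -3, 6, 3, 0 → -3.
W — letters move forward 1 place in the alphabet: C, D, E, F → G.
So the next term is (u=-6, v=-3, w=G).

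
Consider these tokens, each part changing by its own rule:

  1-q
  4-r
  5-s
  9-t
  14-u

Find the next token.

23-v

First component: 1, 4, 5, 9, 14 → 23 (each term is the sum of the two before it).
For the letter, letters move forward 1 place in the alphabet: q, r, s, t, u → v.
Combining the parts gives 23-v.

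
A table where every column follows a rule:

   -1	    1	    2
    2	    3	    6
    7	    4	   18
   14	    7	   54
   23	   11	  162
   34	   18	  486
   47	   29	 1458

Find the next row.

First component: -1, 2, 7, 14, 23, 34, 47 → 62 (differences are 3, 5, 7, … (increasing by 2 each time)).
Second component — each term is the sum of the two before it: 1, 3, 4, 7, 11, 18, 29 → 47.
Third component — ×3 each step: 2, 6, 18, 54, 162, 486, 1458 → 4374.
So the next row is 62  47  4374.

62  47  4374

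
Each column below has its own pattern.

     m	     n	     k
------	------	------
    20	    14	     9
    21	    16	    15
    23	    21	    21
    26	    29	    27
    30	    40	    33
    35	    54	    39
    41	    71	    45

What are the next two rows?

48  91  51; 56  114  57

Column m goes 20, 21, 23, 26, 30, 35, 41 → 48 → 56 (differences are 1, 2, 3, … (increasing by 1 each time)).
Column n: differences are 2, 5, 8, … (increasing by 3 each time); 14, 16, 21, 29, 40, 54, 71 → 91 → 114.
Column k goes 9, 15, 21, 27, 33, 39, 45 → 51 → 57 (+6 each step).
Putting the parts together: 48  91  51 and then 56  114  57.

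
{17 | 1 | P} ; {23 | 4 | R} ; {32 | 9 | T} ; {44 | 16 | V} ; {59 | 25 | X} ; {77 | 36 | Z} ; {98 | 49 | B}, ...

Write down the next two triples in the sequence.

First part — differences are 6, 9, 12, … (increasing by 3 each time): 17, 23, 32, 44, 59, 77, 98 → 122 → 149.
Second part goes 1, 4, 9, 16, 25, 36, 49 → 64 → 81 (perfect squares: 1², 2², 3², …).
Letter: P, R, T, V, X, Z, B → D → F (letters move forward 2 places in the alphabet, wrapping Z→A).
Putting the parts together: {122 | 64 | D} and then {149 | 81 | F}.

{122 | 64 | D}, {149 | 81 | F}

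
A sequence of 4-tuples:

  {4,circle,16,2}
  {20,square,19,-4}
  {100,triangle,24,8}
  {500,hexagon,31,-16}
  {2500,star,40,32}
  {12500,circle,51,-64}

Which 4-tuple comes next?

For the first coordinate, ×5 each step: 4, 20, 100, 500, 2500, 12500 → 62500.
Shape: repeats circle → square → triangle → hexagon → star; circle, square, triangle, hexagon, star, circle → square.
Third coordinate: differences are 3, 5, 7, … (increasing by 2 each time), so 16, 19, 24, 31, 40, 51 → 64.
Fourth coordinate: ×(-2) each step; 2, -4, 8, -16, 32, -64 → 128.
Putting it together: {62500,square,64,128}.

{62500,square,64,128}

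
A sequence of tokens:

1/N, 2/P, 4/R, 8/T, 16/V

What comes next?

32/X

First component: ×2 each step, so 1, 2, 4, 8, 16 → 32.
Letter — letters move forward 2 places in the alphabet: N, P, R, T, V → X.
So the next token is 32/X.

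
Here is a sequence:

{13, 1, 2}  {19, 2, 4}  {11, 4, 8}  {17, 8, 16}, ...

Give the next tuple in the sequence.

{9, 16, 32}

First value: 13, 19, 11, 17 → 9 (alternating steps +6, −8, +6, −8, …).
Second value goes 1, 2, 4, 8 → 16 (×2 each step).
Third value — ×2 each step: 2, 4, 8, 16 → 32.
Combining the parts gives {9, 16, 32}.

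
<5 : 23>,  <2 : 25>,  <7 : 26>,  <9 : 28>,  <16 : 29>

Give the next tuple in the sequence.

First slot: 5, 2, 7, 9, 16 → 25 (each term is the sum of the two before it).
Second slot goes 23, 25, 26, 28, 29 → 31 (alternating steps +2, +1, +2, +1, …).
Putting it together: <25 : 31>.

<25 : 31>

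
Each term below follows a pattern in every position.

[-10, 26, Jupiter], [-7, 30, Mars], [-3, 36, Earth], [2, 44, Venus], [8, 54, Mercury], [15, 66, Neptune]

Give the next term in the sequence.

[23, 80, Uranus]

First value: -10, -7, -3, 2, 8, 15 → 23 (differences are 3, 4, 5, … (increasing by 1 each time)).
Second value: differences are 4, 6, 8, … (increasing by 2 each time); 26, 30, 36, 44, 54, 66 → 80.
For the planet, runs backward through the planets Mercury→Neptune: Jupiter, Mars, Earth, Venus, Mercury, Neptune → Uranus.
Putting it together: [23, 80, Uranus].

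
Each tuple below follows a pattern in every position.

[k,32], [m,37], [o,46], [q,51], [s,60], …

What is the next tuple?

[u,65]

Letter — letters move forward 2 places in the alphabet: k, m, o, q, s → u.
Second value: 32, 37, 46, 51, 60 → 65 (alternating steps +5, +9, +5, +9, …).
Combining the parts gives [u,65].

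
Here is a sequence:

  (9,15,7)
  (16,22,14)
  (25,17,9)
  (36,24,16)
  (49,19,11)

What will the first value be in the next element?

First value: 9, 16, 25, 36, 49 → 64 (perfect squares: 3², 4², 5², …).
Second value — alternating steps +7, −5, +7, −5, …: 15, 22, 17, 24, 19 → 26.
Third value: always 8 less than the second value, so 7, 14, 9, 16, 11 → 18.

64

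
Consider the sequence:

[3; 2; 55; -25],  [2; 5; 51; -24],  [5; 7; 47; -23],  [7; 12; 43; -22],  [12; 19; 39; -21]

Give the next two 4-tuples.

First entry goes 3, 2, 5, 7, 12 → 19 → 31 (each term is the sum of the two before it).
For the second entry, each term is the sum of the two before it: 2, 5, 7, 12, 19 → 31 → 50.
Third entry goes 55, 51, 47, 43, 39 → 35 → 31 (−4 each step).
Fourth entry goes -25, -24, -23, -22, -21 → -20 → -19 (+1 each step).
So the next two 4-tuples are [19; 31; 35; -20] and [31; 50; 31; -19].

[19; 31; 35; -20], [31; 50; 31; -19]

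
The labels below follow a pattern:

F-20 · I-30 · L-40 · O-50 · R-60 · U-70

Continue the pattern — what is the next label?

X-80

Letter — letters move forward 3 places in the alphabet: F, I, L, O, R, U → X.
Second component goes 20, 30, 40, 50, 60, 70 → 80 (+10 each step).
Combining the parts gives X-80.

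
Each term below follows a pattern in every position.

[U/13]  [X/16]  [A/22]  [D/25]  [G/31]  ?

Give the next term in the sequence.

For the letter, letters move forward 3 places in the alphabet, wrapping Z→A: U, X, A, D, G → J.
Second coordinate: alternating steps +3, +6, +3, +6, …, so 13, 16, 22, 25, 31 → 34.
Putting it together: [J/34].

[J/34]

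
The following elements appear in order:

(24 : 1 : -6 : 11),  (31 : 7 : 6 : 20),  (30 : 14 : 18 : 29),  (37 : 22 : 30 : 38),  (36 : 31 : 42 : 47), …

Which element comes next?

(43 : 41 : 54 : 56)

First entry: alternating steps +7, −1, +7, −1, …, so 24, 31, 30, 37, 36 → 43.
Second entry goes 1, 7, 14, 22, 31 → 41 (differences are 6, 7, 8, … (increasing by 1 each time)).
Third entry — +12 each step: -6, 6, 18, 30, 42 → 54.
Fourth entry: +9 each step; 11, 20, 29, 38, 47 → 56.
Putting it together: (43 : 41 : 54 : 56).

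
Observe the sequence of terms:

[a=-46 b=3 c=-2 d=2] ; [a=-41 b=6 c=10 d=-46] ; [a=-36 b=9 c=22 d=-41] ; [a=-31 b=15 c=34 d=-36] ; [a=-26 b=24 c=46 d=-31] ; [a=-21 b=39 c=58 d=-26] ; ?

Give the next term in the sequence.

A goes -46, -41, -36, -31, -26, -21 → -16 (+5 each step).
B: each term is the sum of the two before it; 3, 6, 9, 15, 24, 39 → 63.
C — +12 each step: -2, 10, 22, 34, 46, 58 → 70.
D: always the previous value of the a, so 2, -46, -41, -36, -31, -26 → -21.
Putting it together: [a=-16 b=63 c=70 d=-21].

[a=-16 b=63 c=70 d=-21]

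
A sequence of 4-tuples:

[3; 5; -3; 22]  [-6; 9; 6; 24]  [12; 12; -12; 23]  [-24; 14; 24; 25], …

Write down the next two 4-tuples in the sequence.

First slot: 3, -6, 12, -24 → 48 → -96 (×(-2) each step).
For the second slot, differences are 4, 3, 2, … (decreasing by 1 each time): 5, 9, 12, 14 → 15 → 15.
For the third slot, ×(-2) each step: -3, 6, -12, 24 → -48 → 96.
Fourth slot: alternating steps +2, −1, +2, −1, …; 22, 24, 23, 25 → 24 → 26.
So the next two 4-tuples are [48; 15; -48; 24] and [-96; 15; 96; 26].

[48; 15; -48; 24], [-96; 15; 96; 26]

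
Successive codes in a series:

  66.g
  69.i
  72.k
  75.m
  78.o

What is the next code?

First component: +3 each step; 66, 69, 72, 75, 78 → 81.
Letter: g, i, k, m, o → q (letters move forward 2 places in the alphabet).
Putting it together: 81.q.

81.q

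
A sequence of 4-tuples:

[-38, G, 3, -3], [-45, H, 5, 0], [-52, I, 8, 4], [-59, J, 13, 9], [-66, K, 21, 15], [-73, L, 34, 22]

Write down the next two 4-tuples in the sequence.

First slot: −7 each step; -38, -45, -52, -59, -66, -73 → -80 → -87.
Letter: G, H, I, J, K, L → M → N (letters move forward 1 place in the alphabet).
Third slot: 3, 5, 8, 13, 21, 34 → 55 → 89 (each term is the sum of the two before it).
Fourth slot: differences are 3, 4, 5, … (increasing by 1 each time); -3, 0, 4, 9, 15, 22 → 30 → 39.
Putting the parts together: [-80, M, 55, 30] and then [-87, N, 89, 39].

[-80, M, 55, 30], [-87, N, 89, 39]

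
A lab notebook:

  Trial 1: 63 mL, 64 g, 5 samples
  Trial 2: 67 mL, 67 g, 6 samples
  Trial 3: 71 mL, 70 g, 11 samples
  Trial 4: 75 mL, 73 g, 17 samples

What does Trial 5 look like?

79 mL, 76 g, 28 samples

For the mL, +4 each step: 63, 67, 71, 75 → 79.
G: +3 each step; 64, 67, 70, 73 → 76.
Samples: each term is the sum of the two before it; 5, 6, 11, 17 → 28.
So the next line is 79 mL, 76 g, 28 samples.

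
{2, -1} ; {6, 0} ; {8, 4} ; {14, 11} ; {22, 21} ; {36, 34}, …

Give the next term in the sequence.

First part: each term is the sum of the two before it; 2, 6, 8, 14, 22, 36 → 58.
Second part: -1, 0, 4, 11, 21, 34 → 50 (differences are 1, 4, 7, … (increasing by 3 each time)).
So the next term is {58, 50}.

{58, 50}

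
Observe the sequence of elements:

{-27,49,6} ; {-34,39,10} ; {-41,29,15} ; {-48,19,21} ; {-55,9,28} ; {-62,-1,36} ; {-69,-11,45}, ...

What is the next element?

{-76,-21,55}

First entry: −7 each step, so -27, -34, -41, -48, -55, -62, -69 → -76.
Second entry: 49, 39, 29, 19, 9, -1, -11 → -21 (−10 each step).
Third entry: differences are 4, 5, 6, … (increasing by 1 each time), so 6, 10, 15, 21, 28, 36, 45 → 55.
So the next element is {-76,-21,55}.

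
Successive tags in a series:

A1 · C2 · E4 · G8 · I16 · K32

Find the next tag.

Letter: letters move forward 2 places in the alphabet, so A, C, E, G, I, K → M.
For the second component, ×2 each step: 1, 2, 4, 8, 16, 32 → 64.
So the next tag is M64.

M64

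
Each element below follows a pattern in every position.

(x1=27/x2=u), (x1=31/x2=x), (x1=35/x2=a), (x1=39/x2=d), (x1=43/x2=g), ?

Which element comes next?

(x1=47/x2=j)

X1 goes 27, 31, 35, 39, 43 → 47 (+4 each step).
X2: letters move forward 3 places in the alphabet, wrapping Z→A, so u, x, a, d, g → j.
Putting it together: (x1=47/x2=j).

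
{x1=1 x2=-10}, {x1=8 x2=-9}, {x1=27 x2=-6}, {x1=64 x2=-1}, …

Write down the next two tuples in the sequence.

X1 goes 1, 8, 27, 64 → 125 → 216 (perfect cubes: 1³, 2³, 3³, …).
X2: differences are 1, 3, 5, … (increasing by 2 each time), so -10, -9, -6, -1 → 6 → 15.
So the next two tuples are {x1=125 x2=6} and {x1=216 x2=15}.

{x1=125 x2=6}, {x1=216 x2=15}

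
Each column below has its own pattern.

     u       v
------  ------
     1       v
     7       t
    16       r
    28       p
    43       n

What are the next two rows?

Column u: differences are 6, 9, 12, … (increasing by 3 each time); 1, 7, 16, 28, 43 → 61 → 82.
Column v: letters move back 2 places in the alphabet; v, t, r, p, n → l → j.
So the next two rows are 61  l and 82  j.

61  l; 82  j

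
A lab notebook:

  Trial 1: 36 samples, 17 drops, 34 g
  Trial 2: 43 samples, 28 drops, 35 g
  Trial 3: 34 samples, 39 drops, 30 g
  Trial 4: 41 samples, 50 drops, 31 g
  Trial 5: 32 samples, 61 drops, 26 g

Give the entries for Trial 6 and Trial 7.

Samples: alternating steps +7, −9, +7, −9, …, so 36, 43, 34, 41, 32 → 39 → 30.
Drops — +11 each step: 17, 28, 39, 50, 61 → 72 → 83.
G: alternating steps +1, −5, +1, −5, …; 34, 35, 30, 31, 26 → 27 → 22.
So the next two lines are 39 samples, 72 drops, 27 g and 30 samples, 83 drops, 22 g.

39 samples, 72 drops, 27 g; 30 samples, 83 drops, 22 g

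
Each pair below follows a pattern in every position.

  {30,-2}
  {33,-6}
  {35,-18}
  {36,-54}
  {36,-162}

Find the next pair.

First value goes 30, 33, 35, 36, 36 → 35 (differences are 3, 2, 1, … (decreasing by 1 each time)).
Second value goes -2, -6, -18, -54, -162 → -486 (×3 each step).
Putting it together: {35,-486}.

{35,-486}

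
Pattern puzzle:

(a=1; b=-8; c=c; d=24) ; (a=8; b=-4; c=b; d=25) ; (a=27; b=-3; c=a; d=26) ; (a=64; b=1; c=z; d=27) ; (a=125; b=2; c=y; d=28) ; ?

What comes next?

(a=216; b=6; c=x; d=29)

A: perfect cubes: 1³, 2³, 3³, …; 1, 8, 27, 64, 125 → 216.
B: -8, -4, -3, 1, 2 → 6 (alternating steps +4, +1, +4, +1, …).
C: c, b, a, z, y → x (letters move back 1 place in the alphabet, wrapping A→Z).
D goes 24, 25, 26, 27, 28 → 29 (+1 each step).
Putting it together: (a=216; b=6; c=x; d=29).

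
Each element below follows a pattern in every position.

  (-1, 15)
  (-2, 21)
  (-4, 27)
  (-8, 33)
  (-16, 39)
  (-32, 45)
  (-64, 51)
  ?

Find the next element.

First coordinate: -1, -2, -4, -8, -16, -32, -64 → -128 (×2 each step).
Second coordinate: +6 each step; 15, 21, 27, 33, 39, 45, 51 → 57.
Combining the parts gives (-128, 57).

(-128, 57)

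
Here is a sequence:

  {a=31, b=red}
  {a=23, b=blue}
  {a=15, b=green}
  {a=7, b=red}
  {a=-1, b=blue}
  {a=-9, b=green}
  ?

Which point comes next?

A goes 31, 23, 15, 7, -1, -9 → -17 (−8 each step).
B: repeats red → blue → green, so red, blue, green, red, blue, green → red.
Putting it together: {a=-17, b=red}.

{a=-17, b=red}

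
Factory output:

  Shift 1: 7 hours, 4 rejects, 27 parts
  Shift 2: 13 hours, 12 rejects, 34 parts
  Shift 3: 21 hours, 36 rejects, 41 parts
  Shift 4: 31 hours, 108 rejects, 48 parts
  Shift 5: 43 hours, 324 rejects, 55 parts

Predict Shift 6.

57 hours, 972 rejects, 62 parts

Hours: differences are 6, 8, 10, … (increasing by 2 each time), so 7, 13, 21, 31, 43 → 57.
Rejects: 4, 12, 36, 108, 324 → 972 (×3 each step).
Parts: +7 each step, so 27, 34, 41, 48, 55 → 62.
So the next line is 57 hours, 972 rejects, 62 parts.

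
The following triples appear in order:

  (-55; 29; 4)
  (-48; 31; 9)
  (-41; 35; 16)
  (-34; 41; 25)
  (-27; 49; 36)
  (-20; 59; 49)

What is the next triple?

(-13; 71; 64)

First entry: +7 each step; -55, -48, -41, -34, -27, -20 → -13.
Second entry: differences are 2, 4, 6, … (increasing by 2 each time), so 29, 31, 35, 41, 49, 59 → 71.
For the third entry, perfect squares: 2², 3², 4², …: 4, 9, 16, 25, 36, 49 → 64.
So the next triple is (-13; 71; 64).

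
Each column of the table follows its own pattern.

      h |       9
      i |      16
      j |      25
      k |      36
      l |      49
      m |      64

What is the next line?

n  81

Letter: letters move forward 1 place in the alphabet, so h, i, j, k, l, m → n.
Second component — perfect squares: 3², 4², 5², …: 9, 16, 25, 36, 49, 64 → 81.
Putting it together: n  81.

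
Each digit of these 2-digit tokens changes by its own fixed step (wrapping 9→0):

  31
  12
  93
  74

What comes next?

55

First digit: 3, 1, 9, 7 → 5 (−2 each step, mod 10).
Second digit goes 1, 2, 3, 4 → 5 (+1 each step, mod 10).
Combining the parts gives 55.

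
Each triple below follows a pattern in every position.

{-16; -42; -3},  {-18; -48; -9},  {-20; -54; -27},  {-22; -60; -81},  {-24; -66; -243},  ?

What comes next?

First part: −2 each step; -16, -18, -20, -22, -24 → -26.
Second part: −6 each step; -42, -48, -54, -60, -66 → -72.
For the third part, ×3 each step: -3, -9, -27, -81, -243 → -729.
Putting it together: {-26; -72; -729}.

{-26; -72; -729}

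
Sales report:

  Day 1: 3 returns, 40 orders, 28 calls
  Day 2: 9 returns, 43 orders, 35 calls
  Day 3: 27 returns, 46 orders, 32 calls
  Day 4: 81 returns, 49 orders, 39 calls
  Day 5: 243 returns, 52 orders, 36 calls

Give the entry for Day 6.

Returns: ×3 each step; 3, 9, 27, 81, 243 → 729.
Orders: +3 each step, so 40, 43, 46, 49, 52 → 55.
Calls: alternating steps +7, −3, +7, −3, …, so 28, 35, 32, 39, 36 → 43.
So the next record is 729 returns, 55 orders, 43 calls.

729 returns, 55 orders, 43 calls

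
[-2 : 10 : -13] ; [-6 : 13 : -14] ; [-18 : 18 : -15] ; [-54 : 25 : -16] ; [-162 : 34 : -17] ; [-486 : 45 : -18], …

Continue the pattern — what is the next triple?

[-1458 : 58 : -19]

First part — ×3 each step: -2, -6, -18, -54, -162, -486 → -1458.
For the second part, differences are 3, 5, 7, … (increasing by 2 each time): 10, 13, 18, 25, 34, 45 → 58.
For the third part, −1 each step: -13, -14, -15, -16, -17, -18 → -19.
Combining the parts gives [-1458 : 58 : -19].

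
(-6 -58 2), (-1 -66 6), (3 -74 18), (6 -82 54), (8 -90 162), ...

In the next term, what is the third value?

486

Third value goes 2, 6, 18, 54, 162 → 486 (×3 each step).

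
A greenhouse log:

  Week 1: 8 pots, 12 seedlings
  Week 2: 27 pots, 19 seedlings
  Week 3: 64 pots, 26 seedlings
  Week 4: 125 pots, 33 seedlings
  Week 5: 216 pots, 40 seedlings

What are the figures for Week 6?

343 pots, 47 seedlings

Pots: perfect cubes: 2³, 3³, 4³, …; 8, 27, 64, 125, 216 → 343.
For the seedlings, +7 each step: 12, 19, 26, 33, 40 → 47.
Putting it together: 343 pots, 47 seedlings.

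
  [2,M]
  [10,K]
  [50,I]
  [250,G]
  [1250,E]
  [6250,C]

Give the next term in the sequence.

First slot: 2, 10, 50, 250, 1250, 6250 → 31250 (×5 each step).
Letter: letters move back 2 places in the alphabet, so M, K, I, G, E, C → A.
So the next term is [31250,A].

[31250,A]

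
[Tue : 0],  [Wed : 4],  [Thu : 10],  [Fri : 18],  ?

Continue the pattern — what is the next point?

[Sat : 28]

For the day, runs through the weekdays Mon→Sun: Tue, Wed, Thu, Fri → Sat.
Second coordinate — differences are 4, 6, 8, … (increasing by 2 each time): 0, 4, 10, 18 → 28.
So the next point is [Sat : 28].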